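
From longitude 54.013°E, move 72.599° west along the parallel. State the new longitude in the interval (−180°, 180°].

Start at +54.013°; shift −72.599° → -18.586°.
-18.586° already lies in (−180°, 180°].

18.586°W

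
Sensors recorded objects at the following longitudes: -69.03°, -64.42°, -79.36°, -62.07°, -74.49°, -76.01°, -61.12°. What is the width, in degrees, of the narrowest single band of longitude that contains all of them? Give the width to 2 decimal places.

Sort the longitudes: -79.36°, -76.01°, -74.49°, -69.03°, -64.42°, -62.07°, -61.12°.
Eastward gaps between consecutive values (wrapping around): 3.35°, 1.52°, 5.46°, 4.61°, 2.35°, 0.95°, 341.76°.
Largest gap = 341.76° ⇒ minimal covering band is its complement: 360° − 341.76° = 18.24°.
Band runs from -79.36° eastward to -61.12°.

18.24°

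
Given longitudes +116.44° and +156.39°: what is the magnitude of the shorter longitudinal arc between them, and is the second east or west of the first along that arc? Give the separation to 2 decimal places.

Raw difference: 156.39 − 116.44 = 39.95°.
Normalise into (−180°, 180°]: 39.95° stays 39.95°.
Positive ⇒ the second point lies to the east; separation 39.95°.

39.95° east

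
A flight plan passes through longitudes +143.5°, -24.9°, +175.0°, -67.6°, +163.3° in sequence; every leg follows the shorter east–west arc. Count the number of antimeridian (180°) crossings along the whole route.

3

Leg 1: +143.5° → -24.9°, shortest Δλ = -168.4° (west) — does not cross 180°.
Leg 2: -24.9° → +175.0°, shortest Δλ = -160.1° (west) — crosses 180°.
Leg 3: +175.0° → -67.6°, shortest Δλ = 117.4° (east) — crosses 180°.
Leg 4: -67.6° → +163.3°, shortest Δλ = -129.1° (west) — crosses 180°.
Total crossings: 3.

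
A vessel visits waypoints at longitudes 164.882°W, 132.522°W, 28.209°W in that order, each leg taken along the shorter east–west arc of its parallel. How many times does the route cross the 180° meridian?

0

Leg 1: -164.882° → -132.522°, shortest Δλ = 32.36° (east) — does not cross 180°.
Leg 2: -132.522° → -28.209°, shortest Δλ = 104.313° (east) — does not cross 180°.
Total crossings: 0.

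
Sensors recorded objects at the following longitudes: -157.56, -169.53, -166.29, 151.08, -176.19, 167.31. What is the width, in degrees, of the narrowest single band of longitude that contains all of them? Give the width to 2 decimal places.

51.36°

Sort the longitudes: -176.19°, -169.53°, -166.29°, -157.56°, +151.08°, +167.31°.
Eastward gaps between consecutive values (wrapping around): 6.66°, 3.24°, 8.73°, 308.64°, 16.23°, 16.50°.
Largest gap = 308.64° ⇒ minimal covering band is its complement: 360° − 308.64° = 51.36°.
Band runs from +151.08° eastward to -157.56°, crossing the antimeridian.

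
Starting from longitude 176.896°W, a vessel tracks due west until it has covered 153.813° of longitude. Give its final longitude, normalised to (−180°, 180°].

29.291°E

Start at -176.896°; shift −153.813° → -330.709°.
-330.709° lies outside (−180°, 180°]; add 360° → +29.291°.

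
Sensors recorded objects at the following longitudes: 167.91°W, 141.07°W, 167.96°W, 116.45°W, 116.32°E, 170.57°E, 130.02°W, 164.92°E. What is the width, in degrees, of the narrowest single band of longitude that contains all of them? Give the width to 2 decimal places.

Sort the longitudes: -167.96°, -167.91°, -141.07°, -130.02°, -116.45°, +116.32°, +164.92°, +170.57°.
Eastward gaps between consecutive values (wrapping around): 0.05°, 26.84°, 11.05°, 13.57°, 232.77°, 48.60°, 5.65°, 21.47°.
Largest gap = 232.77° ⇒ minimal covering band is its complement: 360° − 232.77° = 127.23°.
Band runs from +116.32° eastward to -116.45°, crossing the antimeridian.

127.23°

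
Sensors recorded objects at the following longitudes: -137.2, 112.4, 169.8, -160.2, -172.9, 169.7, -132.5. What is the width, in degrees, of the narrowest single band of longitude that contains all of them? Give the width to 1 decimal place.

115.1°

Sort the longitudes: -172.9°, -160.2°, -137.2°, -132.5°, +112.4°, +169.7°, +169.8°.
Eastward gaps between consecutive values (wrapping around): 12.7°, 23.0°, 4.7°, 244.9°, 57.3°, 0.1°, 17.3°.
Largest gap = 244.9° ⇒ minimal covering band is its complement: 360° − 244.9° = 115.1°.
Band runs from +112.4° eastward to -132.5°, crossing the antimeridian.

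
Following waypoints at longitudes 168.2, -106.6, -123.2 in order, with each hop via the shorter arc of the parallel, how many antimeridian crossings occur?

Leg 1: +168.2° → -106.6°, shortest Δλ = 85.2° (east) — crosses 180°.
Leg 2: -106.6° → -123.2°, shortest Δλ = -16.6° (west) — does not cross 180°.
Total crossings: 1.

1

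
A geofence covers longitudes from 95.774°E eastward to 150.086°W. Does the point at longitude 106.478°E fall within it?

Band width going east from +95.774° to -150.086°: ((-150.086 − 95.774) mod 360) = 114.140°.
Offset of +106.478° east of the west edge: ((106.478 − 95.774) mod 360) = 10.704°.
10.704° ≤ 114.140° ⇒ inside.

Yes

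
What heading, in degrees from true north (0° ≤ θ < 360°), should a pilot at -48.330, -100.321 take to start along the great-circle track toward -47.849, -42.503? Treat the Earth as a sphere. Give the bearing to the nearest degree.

112°

Δλ = -42.503 − -100.321 = 57.818°.
θ = atan2( sin Δλ · cos φ₂ , cos φ₁ · sin φ₂ − sin φ₁ · cos φ₂ · cos Δλ )
  = atan2(0.56798, -0.22590) = 111.689° → normalised to [0°, 360°): 111.689°.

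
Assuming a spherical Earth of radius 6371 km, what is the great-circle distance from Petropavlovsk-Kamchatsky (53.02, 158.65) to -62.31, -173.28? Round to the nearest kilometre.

Δλ = -173.28 − 158.65 = -331.93°; wrapped into (−180°, 180°]: 28.07°.
Δφ = -62.31 − 53.02 = -115.33°.
a = sin²(Δφ/2) + cos φ₁ · cos φ₂ · sin²(Δλ/2) = 0.730355.
c = 2·atan2(√a, √(1−a)) = 2.04959 rad → d = 6371·c ≈ 13057.95 km.

13058 km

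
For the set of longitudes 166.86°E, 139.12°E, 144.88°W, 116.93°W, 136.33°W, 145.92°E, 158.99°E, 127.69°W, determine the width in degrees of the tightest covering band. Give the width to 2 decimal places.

Sort the longitudes: -144.88°, -136.33°, -127.69°, -116.93°, +139.12°, +145.92°, +158.99°, +166.86°.
Eastward gaps between consecutive values (wrapping around): 8.55°, 8.64°, 10.76°, 256.05°, 6.80°, 13.07°, 7.87°, 48.26°.
Largest gap = 256.05° ⇒ minimal covering band is its complement: 360° − 256.05° = 103.95°.
Band runs from +139.12° eastward to -116.93°, crossing the antimeridian.

103.95°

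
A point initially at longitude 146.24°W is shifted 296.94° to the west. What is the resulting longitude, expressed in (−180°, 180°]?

83.18°W

Start at -146.24°; shift −296.94° → -443.18°.
-443.18° lies outside (−180°, 180°]; add 360° → -83.18°.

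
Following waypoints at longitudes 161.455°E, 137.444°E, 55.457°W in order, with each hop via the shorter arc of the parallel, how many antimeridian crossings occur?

Leg 1: +161.455° → +137.444°, shortest Δλ = -24.011° (west) — does not cross 180°.
Leg 2: +137.444° → -55.457°, shortest Δλ = 167.099° (east) — crosses 180°.
Total crossings: 1.

1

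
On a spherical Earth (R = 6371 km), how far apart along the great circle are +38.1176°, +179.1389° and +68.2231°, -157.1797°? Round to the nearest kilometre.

3648 km

Δλ = -157.1797 − 179.1389 = -336.3186°; wrapped into (−180°, 180°]: 23.6814°.
Δφ = 68.2231 − 38.1176 = 30.1055°.
a = sin²(Δφ/2) + cos φ₁ · cos φ₂ · sin²(Δλ/2) = 0.079737.
c = 2·atan2(√a, √(1−a)) = 0.57254 rad → d = 6371·c ≈ 3647.68 km.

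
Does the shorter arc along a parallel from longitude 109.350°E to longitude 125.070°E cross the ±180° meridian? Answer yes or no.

Signed shortest Δλ = ((125.070 − 109.350 + 180) mod 360) − 180 = 15.72°.
Going east by 15.72° from +109.350° reaches +125.070° without touching 180°.

No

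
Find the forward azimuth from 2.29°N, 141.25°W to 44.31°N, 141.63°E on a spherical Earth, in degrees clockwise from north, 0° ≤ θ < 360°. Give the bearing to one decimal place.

314.8°

Δλ = 141.63 − -141.25 = 282.88°; wrapped into (−180°, 180°]: -77.12°.
θ = atan2( sin Δλ · cos φ₂ , cos φ₁ · sin φ₂ − sin φ₁ · cos φ₂ · cos Δλ )
  = atan2(-0.69757, 0.69161) = -45.246° → normalised to [0°, 360°): 314.754°.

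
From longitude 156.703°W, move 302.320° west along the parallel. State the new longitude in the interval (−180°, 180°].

Start at -156.703°; shift −302.320° → -459.023°.
-459.023° lies outside (−180°, 180°]; add 360° → -99.023°.

99.023°W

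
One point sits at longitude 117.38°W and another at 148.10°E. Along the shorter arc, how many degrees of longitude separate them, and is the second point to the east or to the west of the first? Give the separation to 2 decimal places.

94.52° west

Raw difference: 148.10 − -117.38 = 265.48°.
Normalise into (−180°, 180°]: 265.48° − 360° = -94.52°.
Negative ⇒ the second point lies to the west; separation 94.52°.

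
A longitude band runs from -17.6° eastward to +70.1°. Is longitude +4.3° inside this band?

Band width going east from -17.6° to +70.1°: ((70.1 − -17.6) mod 360) = 87.7°.
Offset of +4.3° east of the west edge: ((4.3 − -17.6) mod 360) = 21.9°.
21.9° ≤ 87.7° ⇒ inside.

Yes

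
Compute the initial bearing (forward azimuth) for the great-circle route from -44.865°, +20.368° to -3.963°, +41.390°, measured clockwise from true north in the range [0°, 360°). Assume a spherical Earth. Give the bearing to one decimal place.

Δλ = 41.390 − 20.368 = 21.022°.
θ = atan2( sin Δλ · cos φ₂ , cos φ₁ · sin φ₂ − sin φ₁ · cos φ₂ · cos Δλ )
  = atan2(0.35787, 0.60793) = 30.484° → normalised to [0°, 360°): 30.484°.

30.5°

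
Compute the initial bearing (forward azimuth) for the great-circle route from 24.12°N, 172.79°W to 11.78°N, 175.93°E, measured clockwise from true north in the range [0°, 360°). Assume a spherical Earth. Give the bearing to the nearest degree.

223°

Δλ = 175.93 − -172.79 = 348.72°; wrapped into (−180°, 180°]: -11.28°.
θ = atan2( sin Δλ · cos φ₂ , cos φ₁ · sin φ₂ − sin φ₁ · cos φ₂ · cos Δλ )
  = atan2(-0.19148, -0.20598) = -137.089° → normalised to [0°, 360°): 222.911°.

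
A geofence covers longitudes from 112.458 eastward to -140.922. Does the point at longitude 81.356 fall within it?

Band width going east from +112.458° to -140.922°: ((-140.922 − 112.458) mod 360) = 106.620°.
Offset of +81.356° east of the west edge: ((81.356 − 112.458) mod 360) = 328.898°.
328.898° > 106.620° ⇒ outside.

No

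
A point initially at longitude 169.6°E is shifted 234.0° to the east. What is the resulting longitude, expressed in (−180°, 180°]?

43.6°E

Start at +169.6°; shift +234.0° → +403.6°.
+403.6° lies outside (−180°, 180°]; subtract 360° → +43.6°.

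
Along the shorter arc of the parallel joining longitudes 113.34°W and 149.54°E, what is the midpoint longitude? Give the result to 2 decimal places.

161.90°W

Signed shortest Δλ from -113.34° to +149.54° is -97.12°.
Midpoint longitude = -113.34° + (-97.12°)/2 = -113.34° − 48.56° = -161.90°.
(The naïve average (-113.34 + +149.54)/2 = 18.1° is on the wrong side of the globe.)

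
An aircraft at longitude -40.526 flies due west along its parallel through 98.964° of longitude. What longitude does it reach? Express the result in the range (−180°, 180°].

-139.490°

Start at -40.526°; shift −98.964° → -139.490°.
-139.490° already lies in (−180°, 180°].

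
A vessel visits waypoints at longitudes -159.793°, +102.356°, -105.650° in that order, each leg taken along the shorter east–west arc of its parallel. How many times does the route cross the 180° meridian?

Leg 1: -159.793° → +102.356°, shortest Δλ = -97.851° (west) — crosses 180°.
Leg 2: +102.356° → -105.650°, shortest Δλ = 151.994° (east) — crosses 180°.
Total crossings: 2.

2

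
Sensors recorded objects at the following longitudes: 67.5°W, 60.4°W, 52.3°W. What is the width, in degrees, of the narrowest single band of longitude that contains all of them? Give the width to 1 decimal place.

Sort the longitudes: -67.5°, -60.4°, -52.3°.
Eastward gaps between consecutive values (wrapping around): 7.1°, 8.1°, 344.8°.
Largest gap = 344.8° ⇒ minimal covering band is its complement: 360° − 344.8° = 15.2°.
Band runs from -67.5° eastward to -52.3°.

15.2°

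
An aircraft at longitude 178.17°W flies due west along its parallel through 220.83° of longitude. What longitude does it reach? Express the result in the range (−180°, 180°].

39.00°W

Start at -178.17°; shift −220.83° → -399.00°.
-399.00° lies outside (−180°, 180°]; add 360° → -39.00°.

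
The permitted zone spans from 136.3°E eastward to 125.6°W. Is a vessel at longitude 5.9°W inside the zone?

Band width going east from +136.3° to -125.6°: ((-125.6 − 136.3) mod 360) = 98.1°.
Offset of -5.9° east of the west edge: ((-5.9 − 136.3) mod 360) = 217.8°.
217.8° > 98.1° ⇒ outside.

No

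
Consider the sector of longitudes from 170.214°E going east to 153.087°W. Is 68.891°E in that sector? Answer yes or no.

Band width going east from +170.214° to -153.087°: ((-153.087 − 170.214) mod 360) = 36.699°.
Offset of +68.891° east of the west edge: ((68.891 − 170.214) mod 360) = 258.677°.
258.677° > 36.699° ⇒ outside.

No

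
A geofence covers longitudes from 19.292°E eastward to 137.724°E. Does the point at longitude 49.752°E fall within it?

Yes

Band width going east from +19.292° to +137.724°: ((137.724 − 19.292) mod 360) = 118.432°.
Offset of +49.752° east of the west edge: ((49.752 − 19.292) mod 360) = 30.460°.
30.460° ≤ 118.432° ⇒ inside.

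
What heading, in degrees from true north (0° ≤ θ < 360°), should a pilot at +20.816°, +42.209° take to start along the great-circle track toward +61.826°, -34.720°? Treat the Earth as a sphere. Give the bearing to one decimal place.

Δλ = -34.720 − 42.209 = -76.929°.
θ = atan2( sin Δλ · cos φ₂ , cos φ₁ · sin φ₂ − sin φ₁ · cos φ₂ · cos Δλ )
  = atan2(-0.45992, 0.78603) = -30.332° → normalised to [0°, 360°): 329.668°.

329.7°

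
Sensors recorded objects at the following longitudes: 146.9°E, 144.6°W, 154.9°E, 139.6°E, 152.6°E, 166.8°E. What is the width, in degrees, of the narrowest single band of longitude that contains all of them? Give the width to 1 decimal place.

Sort the longitudes: -144.6°, +139.6°, +146.9°, +152.6°, +154.9°, +166.8°.
Eastward gaps between consecutive values (wrapping around): 284.2°, 7.3°, 5.7°, 2.3°, 11.9°, 48.6°.
Largest gap = 284.2° ⇒ minimal covering band is its complement: 360° − 284.2° = 75.8°.
Band runs from +139.6° eastward to -144.6°, crossing the antimeridian.

75.8°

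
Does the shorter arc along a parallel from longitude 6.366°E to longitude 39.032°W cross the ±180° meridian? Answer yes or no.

Signed shortest Δλ = ((-39.032 − 6.366 + 180) mod 360) − 180 = -45.398°.
Going west by 45.398° from +6.366° reaches -39.032° without touching 180°.

No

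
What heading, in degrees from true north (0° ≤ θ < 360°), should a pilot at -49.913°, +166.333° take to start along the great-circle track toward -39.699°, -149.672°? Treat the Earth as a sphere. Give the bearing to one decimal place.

Δλ = -149.672 − 166.333 = -316.005°; wrapped into (−180°, 180°]: 43.995°.
θ = atan2( sin Δλ · cos φ₂ , cos φ₁ · sin φ₂ − sin φ₁ · cos φ₂ · cos Δλ )
  = atan2(0.53443, 0.01215) = 88.698° → normalised to [0°, 360°): 88.698°.

88.7°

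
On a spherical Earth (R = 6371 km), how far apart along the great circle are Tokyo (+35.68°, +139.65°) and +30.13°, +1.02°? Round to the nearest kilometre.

11515 km

Δλ = 1.02 − 139.65 = -138.63°.
Δφ = 30.13 − 35.68 = -5.55°.
a = sin²(Δφ/2) + cos φ₁ · cos φ₂ · sin²(Δλ/2) = 0.617225.
c = 2·atan2(√a, √(1−a)) = 1.80745 rad → d = 6371·c ≈ 11515.26 km.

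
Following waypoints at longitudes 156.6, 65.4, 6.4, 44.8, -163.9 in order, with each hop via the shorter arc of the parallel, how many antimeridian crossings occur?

1

Leg 1: +156.6° → +65.4°, shortest Δλ = -91.2° (west) — does not cross 180°.
Leg 2: +65.4° → +6.4°, shortest Δλ = -59.0° (west) — does not cross 180°.
Leg 3: +6.4° → +44.8°, shortest Δλ = 38.4° (east) — does not cross 180°.
Leg 4: +44.8° → -163.9°, shortest Δλ = 151.3° (east) — crosses 180°.
Total crossings: 1.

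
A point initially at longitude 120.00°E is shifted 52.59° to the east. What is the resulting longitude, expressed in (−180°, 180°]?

172.59°E

Start at +120.00°; shift +52.59° → +172.59°.
+172.59° already lies in (−180°, 180°].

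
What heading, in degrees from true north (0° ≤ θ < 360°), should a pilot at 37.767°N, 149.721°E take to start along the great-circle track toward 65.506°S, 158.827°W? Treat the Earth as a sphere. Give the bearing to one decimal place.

Δλ = -158.827 − 149.721 = -308.548°; wrapped into (−180°, 180°]: 51.452°.
θ = atan2( sin Δλ · cos φ₂ , cos φ₁ · sin φ₂ − sin φ₁ · cos φ₂ · cos Δλ )
  = atan2(0.32425, -0.87760) = 159.722° → normalised to [0°, 360°): 159.722°.

159.7°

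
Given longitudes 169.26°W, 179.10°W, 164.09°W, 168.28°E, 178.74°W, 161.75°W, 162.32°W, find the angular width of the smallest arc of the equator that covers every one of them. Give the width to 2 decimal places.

29.97°

Sort the longitudes: -179.10°, -178.74°, -169.26°, -164.09°, -162.32°, -161.75°, +168.28°.
Eastward gaps between consecutive values (wrapping around): 0.36°, 9.48°, 5.17°, 1.77°, 0.57°, 330.03°, 12.62°.
Largest gap = 330.03° ⇒ minimal covering band is its complement: 360° − 330.03° = 29.97°.
Band runs from +168.28° eastward to -161.75°, crossing the antimeridian.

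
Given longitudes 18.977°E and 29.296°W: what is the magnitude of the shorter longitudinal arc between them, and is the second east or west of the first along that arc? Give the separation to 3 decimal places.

48.273° west

Raw difference: -29.296 − 18.977 = -48.273°.
Normalise into (−180°, 180°]: -48.273° stays -48.273°.
Negative ⇒ the second point lies to the west; separation 48.273°.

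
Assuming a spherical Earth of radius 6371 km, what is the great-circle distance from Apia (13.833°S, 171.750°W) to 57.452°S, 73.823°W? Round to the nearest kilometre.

Δλ = -73.823 − -171.750 = 97.927°.
Δφ = -57.452 − -13.833 = -43.619°.
a = sin²(Δφ/2) + cos φ₁ · cos φ₂ · sin²(Δλ/2) = 0.435252.
c = 2·atan2(√a, √(1−a)) = 1.44094 rad → d = 6371·c ≈ 9180.20 km.

9180 km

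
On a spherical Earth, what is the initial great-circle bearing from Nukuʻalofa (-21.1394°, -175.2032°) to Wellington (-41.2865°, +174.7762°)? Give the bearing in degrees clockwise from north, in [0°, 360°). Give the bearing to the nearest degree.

Δλ = 174.7762 − -175.2032 = 349.9794°; wrapped into (−180°, 180°]: -10.0206°.
θ = atan2( sin Δλ · cos φ₂ , cos φ₁ · sin φ₂ − sin φ₁ · cos φ₂ · cos Δλ )
  = atan2(-0.13075, -0.34857) = -159.439° → normalised to [0°, 360°): 200.561°.

201°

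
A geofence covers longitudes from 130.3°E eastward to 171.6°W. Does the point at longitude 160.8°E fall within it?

Yes

Band width going east from +130.3° to -171.6°: ((-171.6 − 130.3) mod 360) = 58.1°.
Offset of +160.8° east of the west edge: ((160.8 − 130.3) mod 360) = 30.5°.
30.5° ≤ 58.1° ⇒ inside.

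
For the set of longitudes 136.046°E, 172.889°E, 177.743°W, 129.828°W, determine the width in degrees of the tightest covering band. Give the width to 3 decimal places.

94.126°

Sort the longitudes: -177.743°, -129.828°, +136.046°, +172.889°.
Eastward gaps between consecutive values (wrapping around): 47.915°, 265.874°, 36.843°, 9.368°.
Largest gap = 265.874° ⇒ minimal covering band is its complement: 360° − 265.874° = 94.126°.
Band runs from +136.046° eastward to -129.828°, crossing the antimeridian.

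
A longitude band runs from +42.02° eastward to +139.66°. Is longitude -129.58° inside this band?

Band width going east from +42.02° to +139.66°: ((139.66 − 42.02) mod 360) = 97.64°.
Offset of -129.58° east of the west edge: ((-129.58 − 42.02) mod 360) = 188.40°.
188.40° > 97.64° ⇒ outside.

No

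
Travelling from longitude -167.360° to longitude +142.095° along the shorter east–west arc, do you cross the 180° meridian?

Yes

Naïve |142.095 − -167.360| = 309.455° > 180°, so the shorter arc goes the other way round — across 180°.
Signed shortest Δλ = ((142.095 − -167.360 + 180) mod 360) − 180 = -50.545°.
Going west by 50.545° from -167.360° passes through 180° before reaching +142.095°.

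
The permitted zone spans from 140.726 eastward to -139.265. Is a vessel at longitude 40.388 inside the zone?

No

Band width going east from +140.726° to -139.265°: ((-139.265 − 140.726) mod 360) = 80.009°.
Offset of +40.388° east of the west edge: ((40.388 − 140.726) mod 360) = 259.662°.
259.662° > 80.009° ⇒ outside.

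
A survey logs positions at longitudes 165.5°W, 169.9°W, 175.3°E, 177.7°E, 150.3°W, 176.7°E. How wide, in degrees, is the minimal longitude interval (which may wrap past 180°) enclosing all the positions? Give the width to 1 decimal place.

Sort the longitudes: -169.9°, -165.5°, -150.3°, +175.3°, +176.7°, +177.7°.
Eastward gaps between consecutive values (wrapping around): 4.4°, 15.2°, 325.6°, 1.4°, 1.0°, 12.4°.
Largest gap = 325.6° ⇒ minimal covering band is its complement: 360° − 325.6° = 34.4°.
Band runs from +175.3° eastward to -150.3°, crossing the antimeridian.

34.4°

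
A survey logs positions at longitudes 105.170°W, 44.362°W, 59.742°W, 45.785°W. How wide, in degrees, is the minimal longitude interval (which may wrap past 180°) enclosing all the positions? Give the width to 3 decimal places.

Sort the longitudes: -105.170°, -59.742°, -45.785°, -44.362°.
Eastward gaps between consecutive values (wrapping around): 45.428°, 13.957°, 1.423°, 299.192°.
Largest gap = 299.192° ⇒ minimal covering band is its complement: 360° − 299.192° = 60.808°.
Band runs from -105.170° eastward to -44.362°.

60.808°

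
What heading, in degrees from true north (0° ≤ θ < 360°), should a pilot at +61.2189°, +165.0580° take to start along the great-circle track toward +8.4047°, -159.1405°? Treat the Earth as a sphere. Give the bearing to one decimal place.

137.6°

Δλ = -159.1405 − 165.0580 = -324.1985°; wrapped into (−180°, 180°]: 35.8015°.
θ = atan2( sin Δλ · cos φ₂ , cos φ₁ · sin φ₂ − sin φ₁ · cos φ₂ · cos Δλ )
  = atan2(0.57870, -0.63285) = 137.559° → normalised to [0°, 360°): 137.559°.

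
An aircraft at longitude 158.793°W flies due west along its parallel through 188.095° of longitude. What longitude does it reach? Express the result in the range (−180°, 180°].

Start at -158.793°; shift −188.095° → -346.888°.
-346.888° lies outside (−180°, 180°]; add 360° → +13.112°.

13.112°E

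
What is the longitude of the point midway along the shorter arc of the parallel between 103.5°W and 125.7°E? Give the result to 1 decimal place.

Signed shortest Δλ from -103.5° to +125.7° is -130.8°.
Midpoint longitude = -103.5° + (-130.8°)/2 = -103.5° − 65.4° = -168.9°.
(The naïve average (-103.5 + +125.7)/2 = 11.1° is on the wrong side of the globe.)

168.9°W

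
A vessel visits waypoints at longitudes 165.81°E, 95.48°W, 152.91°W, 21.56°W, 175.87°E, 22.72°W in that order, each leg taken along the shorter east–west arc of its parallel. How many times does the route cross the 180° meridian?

3

Leg 1: +165.81° → -95.48°, shortest Δλ = 98.71° (east) — crosses 180°.
Leg 2: -95.48° → -152.91°, shortest Δλ = -57.43° (west) — does not cross 180°.
Leg 3: -152.91° → -21.56°, shortest Δλ = 131.35° (east) — does not cross 180°.
Leg 4: -21.56° → +175.87°, shortest Δλ = -162.57° (west) — crosses 180°.
Leg 5: +175.87° → -22.72°, shortest Δλ = 161.41° (east) — crosses 180°.
Total crossings: 3.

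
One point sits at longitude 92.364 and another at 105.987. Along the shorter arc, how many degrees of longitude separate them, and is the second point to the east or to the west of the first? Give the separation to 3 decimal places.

13.623° east

Raw difference: 105.987 − 92.364 = 13.623°.
Normalise into (−180°, 180°]: 13.623° stays 13.623°.
Positive ⇒ the second point lies to the east; separation 13.623°.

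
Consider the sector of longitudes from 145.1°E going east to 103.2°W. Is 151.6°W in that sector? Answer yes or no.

Band width going east from +145.1° to -103.2°: ((-103.2 − 145.1) mod 360) = 111.7°.
Offset of -151.6° east of the west edge: ((-151.6 − 145.1) mod 360) = 63.3°.
63.3° ≤ 111.7° ⇒ inside.

Yes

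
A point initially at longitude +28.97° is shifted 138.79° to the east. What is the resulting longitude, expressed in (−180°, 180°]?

+167.76°

Start at +28.97°; shift +138.79° → +167.76°.
+167.76° already lies in (−180°, 180°].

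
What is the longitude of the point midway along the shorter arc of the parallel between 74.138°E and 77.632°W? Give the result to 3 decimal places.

Signed shortest Δλ from +74.138° to -77.632° is -151.770°.
Midpoint longitude = +74.138° + (-151.770°)/2 = +74.138° − 75.885° = -1.747°.

1.747°W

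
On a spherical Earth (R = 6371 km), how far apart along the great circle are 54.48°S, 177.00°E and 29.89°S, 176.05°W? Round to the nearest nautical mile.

1507 nmi

Δλ = -176.05 − 177.00 = -353.05°; wrapped into (−180°, 180°]: 6.95°.
Δφ = -29.89 − -54.48 = 24.59°.
a = sin²(Δφ/2) + cos φ₁ · cos φ₂ · sin²(Δλ/2) = 0.047196.
c = 2·atan2(√a, √(1−a)) = 0.43799 rad → d = 6371·c ≈ 2790.41 km ≈ 1506.70 nmi.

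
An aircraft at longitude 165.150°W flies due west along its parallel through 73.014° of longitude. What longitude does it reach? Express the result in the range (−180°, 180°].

121.836°E

Start at -165.150°; shift −73.014° → -238.164°.
-238.164° lies outside (−180°, 180°]; add 360° → +121.836°.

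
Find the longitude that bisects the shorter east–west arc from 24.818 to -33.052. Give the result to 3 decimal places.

Signed shortest Δλ from +24.818° to -33.052° is -57.870°.
Midpoint longitude = +24.818° + (-57.870°)/2 = +24.818° − 28.935° = -4.117°.

-4.117°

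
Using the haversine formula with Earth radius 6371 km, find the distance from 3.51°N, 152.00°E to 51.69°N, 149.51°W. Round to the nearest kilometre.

7583 km

Δλ = -149.51 − 152.00 = -301.51°; wrapped into (−180°, 180°]: 58.49°.
Δφ = 51.69 − 3.51 = 48.18°.
a = sin²(Δφ/2) + cos φ₁ · cos φ₂ · sin²(Δλ/2) = 0.314285.
c = 2·atan2(√a, √(1−a)) = 1.19025 rad → d = 6371·c ≈ 7583.07 km.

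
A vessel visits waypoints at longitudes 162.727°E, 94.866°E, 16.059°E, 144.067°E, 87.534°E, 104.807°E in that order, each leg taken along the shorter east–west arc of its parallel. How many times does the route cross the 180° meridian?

Leg 1: +162.727° → +94.866°, shortest Δλ = -67.861° (west) — does not cross 180°.
Leg 2: +94.866° → +16.059°, shortest Δλ = -78.807° (west) — does not cross 180°.
Leg 3: +16.059° → +144.067°, shortest Δλ = 128.008° (east) — does not cross 180°.
Leg 4: +144.067° → +87.534°, shortest Δλ = -56.533° (west) — does not cross 180°.
Leg 5: +87.534° → +104.807°, shortest Δλ = 17.273° (east) — does not cross 180°.
Total crossings: 0.

0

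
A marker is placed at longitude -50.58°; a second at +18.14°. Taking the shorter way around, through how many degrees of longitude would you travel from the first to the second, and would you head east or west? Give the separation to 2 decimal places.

Raw difference: 18.14 − -50.58 = 68.72°.
Normalise into (−180°, 180°]: 68.72° stays 68.72°.
Positive ⇒ the second point lies to the east; separation 68.72°.

68.72° east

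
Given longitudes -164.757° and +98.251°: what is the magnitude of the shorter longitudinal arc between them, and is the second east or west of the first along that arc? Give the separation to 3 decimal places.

96.992° west

Raw difference: 98.251 − -164.757 = 263.008°.
Normalise into (−180°, 180°]: 263.008° − 360° = -96.992°.
Negative ⇒ the second point lies to the west; separation 96.992°.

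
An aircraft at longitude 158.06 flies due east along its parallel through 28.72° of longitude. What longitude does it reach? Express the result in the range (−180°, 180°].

-173.22°

Start at +158.06°; shift +28.72° → +186.78°.
+186.78° lies outside (−180°, 180°]; subtract 360° → -173.22°.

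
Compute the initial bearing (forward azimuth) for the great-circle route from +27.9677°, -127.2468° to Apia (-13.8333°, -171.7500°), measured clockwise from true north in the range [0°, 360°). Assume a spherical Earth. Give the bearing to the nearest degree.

Δλ = -171.7500 − -127.2468 = -44.5032°.
θ = atan2( sin Δλ · cos φ₂ , cos φ₁ · sin φ₂ − sin φ₁ · cos φ₂ · cos Δλ )
  = atan2(-0.68062, -0.53595) = -128.219° → normalised to [0°, 360°): 231.781°.

232°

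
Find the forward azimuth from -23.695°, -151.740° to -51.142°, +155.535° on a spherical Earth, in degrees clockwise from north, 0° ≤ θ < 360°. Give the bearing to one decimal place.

Δλ = 155.535 − -151.740 = 307.275°; wrapped into (−180°, 180°]: -52.725°.
θ = atan2( sin Δλ · cos φ₂ , cos φ₁ · sin φ₂ − sin φ₁ · cos φ₂ · cos Δλ )
  = atan2(-0.49924, -0.56036) = -138.301° → normalised to [0°, 360°): 221.699°.

221.7°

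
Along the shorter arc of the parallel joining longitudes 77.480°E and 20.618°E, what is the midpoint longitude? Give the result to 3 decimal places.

Signed shortest Δλ from +77.480° to +20.618° is -56.862°.
Midpoint longitude = +77.480° + (-56.862°)/2 = +77.480° − 28.431° = +49.049°.

49.049°E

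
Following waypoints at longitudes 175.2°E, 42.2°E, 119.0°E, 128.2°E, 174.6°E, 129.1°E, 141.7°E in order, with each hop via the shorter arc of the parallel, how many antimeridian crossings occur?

Leg 1: +175.2° → +42.2°, shortest Δλ = -133.0° (west) — does not cross 180°.
Leg 2: +42.2° → +119.0°, shortest Δλ = 76.8° (east) — does not cross 180°.
Leg 3: +119.0° → +128.2°, shortest Δλ = 9.2° (east) — does not cross 180°.
Leg 4: +128.2° → +174.6°, shortest Δλ = 46.4° (east) — does not cross 180°.
Leg 5: +174.6° → +129.1°, shortest Δλ = -45.5° (west) — does not cross 180°.
Leg 6: +129.1° → +141.7°, shortest Δλ = 12.6° (east) — does not cross 180°.
Total crossings: 0.

0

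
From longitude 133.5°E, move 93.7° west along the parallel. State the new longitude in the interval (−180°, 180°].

Start at +133.5°; shift −93.7° → +39.8°.
+39.8° already lies in (−180°, 180°].

39.8°E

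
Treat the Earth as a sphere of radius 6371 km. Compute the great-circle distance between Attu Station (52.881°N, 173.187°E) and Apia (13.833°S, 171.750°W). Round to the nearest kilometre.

7557 km

Δλ = -171.750 − 173.187 = -344.937°; wrapped into (−180°, 180°]: 15.063°.
Δφ = -13.833 − 52.881 = -66.714°.
a = sin²(Δφ/2) + cos φ₁ · cos φ₂ · sin²(Δλ/2) = 0.312406.
c = 2·atan2(√a, √(1−a)) = 1.18620 rad → d = 6371·c ≈ 7557.26 km.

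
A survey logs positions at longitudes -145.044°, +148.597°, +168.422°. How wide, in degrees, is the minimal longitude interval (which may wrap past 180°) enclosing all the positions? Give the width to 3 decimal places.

66.359°

Sort the longitudes: -145.044°, +148.597°, +168.422°.
Eastward gaps between consecutive values (wrapping around): 293.641°, 19.825°, 46.534°.
Largest gap = 293.641° ⇒ minimal covering band is its complement: 360° − 293.641° = 66.359°.
Band runs from +148.597° eastward to -145.044°, crossing the antimeridian.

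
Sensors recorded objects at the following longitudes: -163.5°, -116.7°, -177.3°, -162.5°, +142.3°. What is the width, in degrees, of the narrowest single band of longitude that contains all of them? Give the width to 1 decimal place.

101.0°

Sort the longitudes: -177.3°, -163.5°, -162.5°, -116.7°, +142.3°.
Eastward gaps between consecutive values (wrapping around): 13.8°, 1.0°, 45.8°, 259.0°, 40.4°.
Largest gap = 259.0° ⇒ minimal covering band is its complement: 360° − 259.0° = 101.0°.
Band runs from +142.3° eastward to -116.7°, crossing the antimeridian.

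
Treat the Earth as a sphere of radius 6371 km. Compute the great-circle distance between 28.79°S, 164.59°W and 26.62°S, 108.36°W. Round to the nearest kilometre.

Δλ = -108.36 − -164.59 = 56.23°.
Δφ = -26.62 − -28.79 = 2.17°.
a = sin²(Δφ/2) + cos φ₁ · cos φ₂ · sin²(Δλ/2) = 0.174348.
c = 2·atan2(√a, √(1−a)) = 0.86150 rad → d = 6371·c ≈ 5488.59 km.

5489 km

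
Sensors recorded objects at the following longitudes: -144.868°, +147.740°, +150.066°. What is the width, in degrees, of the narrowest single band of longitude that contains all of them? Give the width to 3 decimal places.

Sort the longitudes: -144.868°, +147.740°, +150.066°.
Eastward gaps between consecutive values (wrapping around): 292.608°, 2.326°, 65.066°.
Largest gap = 292.608° ⇒ minimal covering band is its complement: 360° − 292.608° = 67.392°.
Band runs from +147.740° eastward to -144.868°, crossing the antimeridian.

67.392°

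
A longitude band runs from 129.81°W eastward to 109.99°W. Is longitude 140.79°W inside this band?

Band width going east from -129.81° to -109.99°: ((-109.99 − -129.81) mod 360) = 19.82°.
Offset of -140.79° east of the west edge: ((-140.79 − -129.81) mod 360) = 349.02°.
349.02° > 19.82° ⇒ outside.

No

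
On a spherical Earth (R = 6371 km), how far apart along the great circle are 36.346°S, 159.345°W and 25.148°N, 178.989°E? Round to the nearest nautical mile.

3891 nmi

Δλ = 178.989 − -159.345 = 338.334°; wrapped into (−180°, 180°]: -21.666°.
Δφ = 25.148 − -36.346 = 61.494°.
a = sin²(Δφ/2) + cos φ₁ · cos φ₂ · sin²(Δλ/2) = 0.287130.
c = 2·atan2(√a, √(1−a)) = 1.13102 rad → d = 6371·c ≈ 7205.70 km ≈ 3890.77 nmi.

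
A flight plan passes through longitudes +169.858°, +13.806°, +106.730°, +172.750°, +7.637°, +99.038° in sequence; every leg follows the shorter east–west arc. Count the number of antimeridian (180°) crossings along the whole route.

0

Leg 1: +169.858° → +13.806°, shortest Δλ = -156.052° (west) — does not cross 180°.
Leg 2: +13.806° → +106.730°, shortest Δλ = 92.924° (east) — does not cross 180°.
Leg 3: +106.730° → +172.750°, shortest Δλ = 66.02° (east) — does not cross 180°.
Leg 4: +172.750° → +7.637°, shortest Δλ = -165.113° (west) — does not cross 180°.
Leg 5: +7.637° → +99.038°, shortest Δλ = 91.401° (east) — does not cross 180°.
Total crossings: 0.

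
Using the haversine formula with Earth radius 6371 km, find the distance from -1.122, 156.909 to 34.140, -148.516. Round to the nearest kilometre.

Δλ = -148.516 − 156.909 = -305.425°; wrapped into (−180°, 180°]: 54.575°.
Δφ = 34.140 − -1.122 = 35.262°.
a = sin²(Δφ/2) + cos φ₁ · cos φ₂ · sin²(Δλ/2) = 0.265667.
c = 2·atan2(√a, √(1−a)) = 1.08302 rad → d = 6371·c ≈ 6899.90 km.

6900 km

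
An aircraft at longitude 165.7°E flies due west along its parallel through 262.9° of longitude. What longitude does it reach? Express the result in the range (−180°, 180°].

Start at +165.7°; shift −262.9° → -97.2°.
-97.2° already lies in (−180°, 180°].

97.2°W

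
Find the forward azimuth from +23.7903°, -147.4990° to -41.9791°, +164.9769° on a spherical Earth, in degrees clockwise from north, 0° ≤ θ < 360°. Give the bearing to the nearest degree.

Δλ = 164.9769 − -147.4990 = 312.4759°; wrapped into (−180°, 180°]: -47.5241°.
θ = atan2( sin Δλ · cos φ₂ , cos φ₁ · sin φ₂ − sin φ₁ · cos φ₂ · cos Δλ )
  = atan2(-0.54829, -0.81453) = -146.054° → normalised to [0°, 360°): 213.946°.

214°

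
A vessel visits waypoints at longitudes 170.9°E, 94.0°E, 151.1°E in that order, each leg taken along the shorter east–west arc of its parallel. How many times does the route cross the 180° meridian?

Leg 1: +170.9° → +94.0°, shortest Δλ = -76.9° (west) — does not cross 180°.
Leg 2: +94.0° → +151.1°, shortest Δλ = 57.1° (east) — does not cross 180°.
Total crossings: 0.

0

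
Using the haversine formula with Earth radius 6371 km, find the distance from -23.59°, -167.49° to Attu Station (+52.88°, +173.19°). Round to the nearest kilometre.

Δλ = 173.19 − -167.49 = 340.68°; wrapped into (−180°, 180°]: -19.32°.
Δφ = 52.88 − -23.59 = 76.47°.
a = sin²(Δφ/2) + cos φ₁ · cos φ₂ · sin²(Δλ/2) = 0.398595.
c = 2·atan2(√a, √(1−a)) = 1.36657 rad → d = 6371·c ≈ 8706.42 km.

8706 km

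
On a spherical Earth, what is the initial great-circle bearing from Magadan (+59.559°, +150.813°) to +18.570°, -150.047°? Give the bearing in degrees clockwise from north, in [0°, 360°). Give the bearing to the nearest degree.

Δλ = -150.047 − 150.813 = -300.860°; wrapped into (−180°, 180°]: 59.140°.
θ = atan2( sin Δλ · cos φ₂ , cos φ₁ · sin φ₂ − sin φ₁ · cos φ₂ · cos Δλ )
  = atan2(0.81373, -0.25786) = 107.583° → normalised to [0°, 360°): 107.583°.

108°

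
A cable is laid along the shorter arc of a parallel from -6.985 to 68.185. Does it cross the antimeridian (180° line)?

No

Signed shortest Δλ = ((68.185 − -6.985 + 180) mod 360) − 180 = 75.17°.
Going east by 75.17° from -6.985° reaches +68.185° without touching 180°.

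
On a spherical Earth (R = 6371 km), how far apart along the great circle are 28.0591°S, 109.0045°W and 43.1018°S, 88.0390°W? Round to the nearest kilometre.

Δλ = -88.0390 − -109.0045 = 20.9655°.
Δφ = -43.1018 − -28.0591 = -15.0427°.
a = sin²(Δφ/2) + cos φ₁ · cos φ₂ · sin²(Δλ/2) = 0.038462.
c = 2·atan2(√a, √(1−a)) = 0.39479 rad → d = 6371·c ≈ 2515.23 km.

2515 km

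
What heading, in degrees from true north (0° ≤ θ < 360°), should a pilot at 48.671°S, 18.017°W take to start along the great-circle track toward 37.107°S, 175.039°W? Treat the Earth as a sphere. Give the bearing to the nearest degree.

Δλ = -175.039 − -18.017 = -157.022°.
θ = atan2( sin Δλ · cos φ₂ , cos φ₁ · sin φ₂ − sin φ₁ · cos φ₂ · cos Δλ )
  = atan2(-0.31133, -0.94977) = -161.851° → normalised to [0°, 360°): 198.149°.

198°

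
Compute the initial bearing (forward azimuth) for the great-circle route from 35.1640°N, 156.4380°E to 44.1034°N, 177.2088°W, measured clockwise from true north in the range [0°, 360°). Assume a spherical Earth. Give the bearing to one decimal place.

Δλ = -177.2088 − 156.4380 = -333.6468°; wrapped into (−180°, 180°]: 26.3532°.
θ = atan2( sin Δλ · cos φ₂ , cos φ₁ · sin φ₂ − sin φ₁ · cos φ₂ · cos Δλ )
  = atan2(0.31876, 0.19837) = 58.105° → normalised to [0°, 360°): 58.105°.

58.1°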